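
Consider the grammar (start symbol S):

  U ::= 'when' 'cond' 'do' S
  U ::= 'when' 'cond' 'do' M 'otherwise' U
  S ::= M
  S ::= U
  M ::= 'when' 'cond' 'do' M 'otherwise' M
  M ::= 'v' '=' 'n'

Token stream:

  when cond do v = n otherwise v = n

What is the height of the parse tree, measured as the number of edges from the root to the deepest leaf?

3

[S [M when cond do [M v = n] otherwise [M v = n]]]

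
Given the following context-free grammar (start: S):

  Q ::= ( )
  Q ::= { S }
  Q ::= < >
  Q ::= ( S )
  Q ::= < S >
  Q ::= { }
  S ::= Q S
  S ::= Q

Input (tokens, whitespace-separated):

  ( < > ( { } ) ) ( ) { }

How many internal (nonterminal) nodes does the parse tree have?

[S [Q ( [S [Q < >] [S [Q ( [S [Q { }]] )]]] )] [S [Q ( )] [S [Q { }]]]]

12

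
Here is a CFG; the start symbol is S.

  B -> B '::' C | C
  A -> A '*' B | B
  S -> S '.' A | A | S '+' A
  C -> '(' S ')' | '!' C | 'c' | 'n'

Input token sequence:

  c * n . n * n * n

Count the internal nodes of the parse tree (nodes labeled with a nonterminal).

[S [S [A [A [B [C c]]] * [B [C n]]]] . [A [A [A [B [C n]]] * [B [C n]]] * [B [C n]]]]

17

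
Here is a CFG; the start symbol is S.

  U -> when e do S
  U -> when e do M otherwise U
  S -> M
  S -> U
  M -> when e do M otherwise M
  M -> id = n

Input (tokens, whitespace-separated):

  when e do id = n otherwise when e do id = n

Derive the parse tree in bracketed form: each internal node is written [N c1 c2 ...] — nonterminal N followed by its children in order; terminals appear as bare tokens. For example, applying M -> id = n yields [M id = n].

[S [U when e do [M id = n] otherwise [U when e do [S [M id = n]]]]]

S
U
when e do M otherwise U
when e do id = n otherwise U
when e do id = n otherwise when e do S
when e do id = n otherwise when e do M
when e do id = n otherwise when e do id = n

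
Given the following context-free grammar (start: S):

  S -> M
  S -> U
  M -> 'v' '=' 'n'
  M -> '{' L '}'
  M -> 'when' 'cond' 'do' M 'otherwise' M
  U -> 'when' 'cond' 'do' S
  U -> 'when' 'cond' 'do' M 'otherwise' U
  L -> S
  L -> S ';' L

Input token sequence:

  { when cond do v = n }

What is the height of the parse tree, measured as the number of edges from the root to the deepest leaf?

7

[S [M { [L [S [U when cond do [S [M v = n]]]]] }]]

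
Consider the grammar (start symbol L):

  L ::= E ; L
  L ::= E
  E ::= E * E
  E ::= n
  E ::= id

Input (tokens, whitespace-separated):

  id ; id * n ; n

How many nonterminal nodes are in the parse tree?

8

[L [E id] ; [L [E [E id] * [E n]] ; [L [E n]]]]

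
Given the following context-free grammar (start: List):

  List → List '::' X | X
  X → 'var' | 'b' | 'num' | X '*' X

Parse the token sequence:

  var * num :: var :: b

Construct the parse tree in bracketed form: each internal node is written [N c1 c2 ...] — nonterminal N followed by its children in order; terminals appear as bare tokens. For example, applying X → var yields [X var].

List
List :: X
List :: X :: X
X :: X :: X
X * X :: X :: X
var * X :: X :: X
var * num :: X :: X
var * num :: var :: X
var * num :: var :: b

[List [List [List [X [X var] * [X num]]] :: [X var]] :: [X b]]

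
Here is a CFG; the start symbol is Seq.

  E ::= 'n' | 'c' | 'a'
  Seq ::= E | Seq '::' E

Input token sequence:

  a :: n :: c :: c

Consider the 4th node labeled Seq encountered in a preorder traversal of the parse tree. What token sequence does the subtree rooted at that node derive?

[Seq [Seq [Seq [Seq [E a]] :: [E n]] :: [E c]] :: [E c]]

a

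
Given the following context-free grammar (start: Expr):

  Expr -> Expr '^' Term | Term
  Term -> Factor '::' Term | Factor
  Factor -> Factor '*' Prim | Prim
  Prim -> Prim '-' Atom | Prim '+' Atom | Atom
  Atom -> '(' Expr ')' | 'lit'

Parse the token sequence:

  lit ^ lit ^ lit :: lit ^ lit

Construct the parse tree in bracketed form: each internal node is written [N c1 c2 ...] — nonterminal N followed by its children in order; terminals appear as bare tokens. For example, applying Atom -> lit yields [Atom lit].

[Expr [Expr [Expr [Expr [Term [Factor [Prim [Atom lit]]]]] ^ [Term [Factor [Prim [Atom lit]]]]] ^ [Term [Factor [Prim [Atom lit]]] :: [Term [Factor [Prim [Atom lit]]]]]] ^ [Term [Factor [Prim [Atom lit]]]]]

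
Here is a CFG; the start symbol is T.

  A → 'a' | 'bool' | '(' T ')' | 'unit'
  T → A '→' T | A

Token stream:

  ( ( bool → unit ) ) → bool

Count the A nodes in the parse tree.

[T [A ( [T [A ( [T [A bool] → [T [A unit]]] )]] )] → [T [A bool]]]

5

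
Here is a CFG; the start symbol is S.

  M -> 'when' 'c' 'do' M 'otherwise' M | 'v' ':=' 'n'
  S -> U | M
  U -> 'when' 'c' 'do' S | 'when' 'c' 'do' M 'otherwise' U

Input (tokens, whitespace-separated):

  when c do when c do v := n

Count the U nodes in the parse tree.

[S [U when c do [S [U when c do [S [M v := n]]]]]]

2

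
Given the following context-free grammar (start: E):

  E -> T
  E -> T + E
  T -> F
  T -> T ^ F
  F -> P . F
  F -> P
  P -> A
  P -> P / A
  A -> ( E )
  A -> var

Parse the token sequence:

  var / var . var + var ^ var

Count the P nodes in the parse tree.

[E [T [F [P [P [A var]] / [A var]] . [F [P [A var]]]]] + [E [T [T [F [P [A var]]]] ^ [F [P [A var]]]]]]

5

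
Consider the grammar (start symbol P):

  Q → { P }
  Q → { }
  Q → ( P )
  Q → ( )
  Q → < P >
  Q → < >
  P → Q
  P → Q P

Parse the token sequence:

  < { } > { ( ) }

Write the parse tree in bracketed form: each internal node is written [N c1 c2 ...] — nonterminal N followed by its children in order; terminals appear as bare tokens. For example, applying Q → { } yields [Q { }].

[P [Q < [P [Q { }]] >] [P [Q { [P [Q ( )]] }]]]

P
Q P
< P > P
< Q > P
< { } > P
< { } > Q
< { } > { P }
< { } > { Q }
< { } > { ( ) }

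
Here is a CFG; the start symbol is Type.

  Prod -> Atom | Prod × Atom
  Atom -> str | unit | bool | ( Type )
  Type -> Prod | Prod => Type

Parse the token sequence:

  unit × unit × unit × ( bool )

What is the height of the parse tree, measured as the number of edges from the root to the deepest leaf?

6

[Type [Prod [Prod [Prod [Prod [Atom unit]] × [Atom unit]] × [Atom unit]] × [Atom ( [Type [Prod [Atom bool]]] )]]]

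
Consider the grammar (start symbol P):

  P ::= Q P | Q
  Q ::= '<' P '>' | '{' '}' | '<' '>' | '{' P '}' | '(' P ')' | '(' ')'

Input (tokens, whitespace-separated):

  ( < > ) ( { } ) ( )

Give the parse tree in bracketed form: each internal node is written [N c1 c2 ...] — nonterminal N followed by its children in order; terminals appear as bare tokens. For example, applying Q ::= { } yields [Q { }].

[P [Q ( [P [Q < >]] )] [P [Q ( [P [Q { }]] )] [P [Q ( )]]]]

P
Q P
( P ) P
( Q ) P
( < > ) P
( < > ) Q P
( < > ) ( P ) P
( < > ) ( Q ) P
( < > ) ( { } ) P
( < > ) ( { } ) Q
( < > ) ( { } ) ( )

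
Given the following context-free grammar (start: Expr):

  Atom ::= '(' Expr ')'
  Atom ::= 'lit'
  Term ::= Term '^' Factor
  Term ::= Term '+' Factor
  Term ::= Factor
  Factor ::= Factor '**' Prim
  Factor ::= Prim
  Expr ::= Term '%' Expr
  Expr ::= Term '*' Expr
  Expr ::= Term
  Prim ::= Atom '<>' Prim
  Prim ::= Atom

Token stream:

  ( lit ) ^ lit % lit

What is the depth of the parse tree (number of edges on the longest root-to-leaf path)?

[Expr [Term [Term [Factor [Prim [Atom ( [Expr [Term [Factor [Prim [Atom lit]]]]] )]]]] ^ [Factor [Prim [Atom lit]]]] % [Expr [Term [Factor [Prim [Atom lit]]]]]]

11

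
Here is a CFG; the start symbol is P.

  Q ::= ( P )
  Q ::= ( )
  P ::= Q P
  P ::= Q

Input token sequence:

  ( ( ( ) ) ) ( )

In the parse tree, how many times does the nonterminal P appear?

[P [Q ( [P [Q ( [P [Q ( )]] )]] )] [P [Q ( )]]]

4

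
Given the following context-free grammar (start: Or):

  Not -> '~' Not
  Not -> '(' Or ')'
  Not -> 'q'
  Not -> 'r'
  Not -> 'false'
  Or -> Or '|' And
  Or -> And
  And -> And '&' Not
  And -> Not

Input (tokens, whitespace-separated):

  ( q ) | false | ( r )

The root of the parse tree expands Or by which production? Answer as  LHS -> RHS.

Or -> Or '|' And

[Or [Or [Or [And [Not ( [Or [And [Not q]]] )]]] | [And [Not false]]] | [And [Not ( [Or [And [Not r]]] )]]]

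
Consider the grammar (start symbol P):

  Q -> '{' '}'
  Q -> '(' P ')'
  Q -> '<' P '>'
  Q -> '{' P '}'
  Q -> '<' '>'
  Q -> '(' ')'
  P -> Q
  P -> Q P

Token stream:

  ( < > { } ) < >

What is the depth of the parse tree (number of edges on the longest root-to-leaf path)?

5

[P [Q ( [P [Q < >] [P [Q { }]]] )] [P [Q < >]]]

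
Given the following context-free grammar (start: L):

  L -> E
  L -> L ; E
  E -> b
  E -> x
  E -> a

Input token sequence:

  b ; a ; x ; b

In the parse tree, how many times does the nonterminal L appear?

[L [L [L [L [E b]] ; [E a]] ; [E x]] ; [E b]]

4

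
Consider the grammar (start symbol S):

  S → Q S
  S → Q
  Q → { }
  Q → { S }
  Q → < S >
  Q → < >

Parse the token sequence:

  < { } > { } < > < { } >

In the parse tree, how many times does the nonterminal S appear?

6

[S [Q < [S [Q { }]] >] [S [Q { }] [S [Q < >] [S [Q < [S [Q { }]] >]]]]]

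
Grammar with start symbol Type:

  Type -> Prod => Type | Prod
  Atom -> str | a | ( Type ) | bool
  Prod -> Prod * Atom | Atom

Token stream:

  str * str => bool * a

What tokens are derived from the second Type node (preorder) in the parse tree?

[Type [Prod [Prod [Atom str]] * [Atom str]] => [Type [Prod [Prod [Atom bool]] * [Atom a]]]]

bool * a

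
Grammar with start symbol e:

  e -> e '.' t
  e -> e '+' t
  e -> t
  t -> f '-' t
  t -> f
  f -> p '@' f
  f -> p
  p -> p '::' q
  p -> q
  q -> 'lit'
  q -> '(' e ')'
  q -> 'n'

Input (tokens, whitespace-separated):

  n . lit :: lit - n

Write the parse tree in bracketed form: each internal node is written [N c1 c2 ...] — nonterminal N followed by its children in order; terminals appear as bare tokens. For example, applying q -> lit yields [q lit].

e
e . t
t . t
f . t
p . t
q . t
n . t
n . f - t
n . p - t
n . p :: q - t
n . q :: q - t
n . lit :: q - t
n . lit :: lit - t
n . lit :: lit - f
n . lit :: lit - p
n . lit :: lit - q
n . lit :: lit - n

[e [e [t [f [p [q n]]]]] . [t [f [p [p [q lit]] :: [q lit]]] - [t [f [p [q n]]]]]]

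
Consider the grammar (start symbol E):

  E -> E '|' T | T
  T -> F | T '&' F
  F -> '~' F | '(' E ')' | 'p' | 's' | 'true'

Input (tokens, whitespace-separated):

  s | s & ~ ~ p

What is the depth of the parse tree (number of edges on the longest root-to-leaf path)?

[E [E [T [F s]]] | [T [T [F s]] & [F ~ [F ~ [F p]]]]]

5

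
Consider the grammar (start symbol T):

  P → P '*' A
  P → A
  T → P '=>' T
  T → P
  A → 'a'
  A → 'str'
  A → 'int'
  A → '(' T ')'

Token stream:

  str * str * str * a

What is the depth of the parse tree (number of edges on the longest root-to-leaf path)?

6

[T [P [P [P [P [A str]] * [A str]] * [A str]] * [A a]]]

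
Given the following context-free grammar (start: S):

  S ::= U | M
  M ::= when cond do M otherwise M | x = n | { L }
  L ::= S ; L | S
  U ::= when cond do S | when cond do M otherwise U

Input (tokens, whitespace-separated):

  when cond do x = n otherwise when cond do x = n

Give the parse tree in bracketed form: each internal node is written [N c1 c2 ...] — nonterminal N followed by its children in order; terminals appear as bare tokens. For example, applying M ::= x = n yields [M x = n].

[S [U when cond do [M x = n] otherwise [U when cond do [S [M x = n]]]]]

S
U
when cond do M otherwise U
when cond do x = n otherwise U
when cond do x = n otherwise when cond do S
when cond do x = n otherwise when cond do M
when cond do x = n otherwise when cond do x = n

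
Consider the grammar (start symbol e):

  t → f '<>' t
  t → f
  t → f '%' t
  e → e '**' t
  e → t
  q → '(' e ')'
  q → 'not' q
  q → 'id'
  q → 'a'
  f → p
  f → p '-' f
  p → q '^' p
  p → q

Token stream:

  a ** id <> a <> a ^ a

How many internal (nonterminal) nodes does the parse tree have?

20

[e [e [t [f [p [q a]]]]] ** [t [f [p [q id]]] <> [t [f [p [q a]]] <> [t [f [p [q a] ^ [p [q a]]]]]]]]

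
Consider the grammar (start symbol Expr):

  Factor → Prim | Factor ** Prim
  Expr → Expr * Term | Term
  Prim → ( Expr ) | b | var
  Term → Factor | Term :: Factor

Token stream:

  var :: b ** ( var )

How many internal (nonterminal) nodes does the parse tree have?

13

[Expr [Term [Term [Factor [Prim var]]] :: [Factor [Factor [Prim b]] ** [Prim ( [Expr [Term [Factor [Prim var]]]] )]]]]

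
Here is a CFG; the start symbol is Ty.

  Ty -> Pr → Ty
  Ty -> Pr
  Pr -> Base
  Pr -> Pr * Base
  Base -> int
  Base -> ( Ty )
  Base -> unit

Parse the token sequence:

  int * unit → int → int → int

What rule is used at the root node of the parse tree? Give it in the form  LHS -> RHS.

Ty -> Pr → Ty

[Ty [Pr [Pr [Base int]] * [Base unit]] → [Ty [Pr [Base int]] → [Ty [Pr [Base int]] → [Ty [Pr [Base int]]]]]]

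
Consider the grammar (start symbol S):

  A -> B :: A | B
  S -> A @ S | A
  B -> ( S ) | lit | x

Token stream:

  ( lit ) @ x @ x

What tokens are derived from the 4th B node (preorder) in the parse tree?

x

[S [A [B ( [S [A [B lit]]] )]] @ [S [A [B x]] @ [S [A [B x]]]]]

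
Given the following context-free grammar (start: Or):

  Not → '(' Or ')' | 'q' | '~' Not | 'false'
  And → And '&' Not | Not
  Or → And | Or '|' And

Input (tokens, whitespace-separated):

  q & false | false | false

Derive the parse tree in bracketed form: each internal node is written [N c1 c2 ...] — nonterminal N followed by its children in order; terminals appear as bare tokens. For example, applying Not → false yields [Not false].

[Or [Or [Or [And [And [Not q]] & [Not false]]] | [And [Not false]]] | [And [Not false]]]

Or
Or | And
Or | And | And
And | And | And
And & Not | And | And
Not & Not | And | And
q & Not | And | And
q & false | And | And
q & false | Not | And
q & false | false | And
q & false | false | Not
q & false | false | false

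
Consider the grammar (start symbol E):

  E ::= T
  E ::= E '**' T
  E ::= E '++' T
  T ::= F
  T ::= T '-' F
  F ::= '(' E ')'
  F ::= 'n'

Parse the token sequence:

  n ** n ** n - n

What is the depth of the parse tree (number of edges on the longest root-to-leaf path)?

[E [E [E [T [F n]]] ** [T [F n]]] ** [T [T [F n]] - [F n]]]

5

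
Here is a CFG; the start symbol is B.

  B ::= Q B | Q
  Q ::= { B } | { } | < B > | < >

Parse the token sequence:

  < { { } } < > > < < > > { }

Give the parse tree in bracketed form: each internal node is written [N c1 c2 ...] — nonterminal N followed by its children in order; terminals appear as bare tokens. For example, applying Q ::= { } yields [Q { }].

B
Q B
< B > B
< Q B > B
< { B } B > B
< { Q } B > B
< { { } } B > B
< { { } } Q > B
< { { } } < > > B
< { { } } < > > Q B
< { { } } < > > < B > B
< { { } } < > > < Q > B
< { { } } < > > < < > > B
< { { } } < > > < < > > Q
< { { } } < > > < < > > { }

[B [Q < [B [Q { [B [Q { }]] }] [B [Q < >]]] >] [B [Q < [B [Q < >]] >] [B [Q { }]]]]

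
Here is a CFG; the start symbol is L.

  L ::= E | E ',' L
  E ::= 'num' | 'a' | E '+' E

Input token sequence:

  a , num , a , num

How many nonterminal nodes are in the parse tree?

8

[L [E a] , [L [E num] , [L [E a] , [L [E num]]]]]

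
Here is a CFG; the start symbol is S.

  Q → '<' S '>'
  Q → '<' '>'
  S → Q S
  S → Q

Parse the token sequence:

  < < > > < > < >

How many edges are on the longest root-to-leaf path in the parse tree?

[S [Q < [S [Q < >]] >] [S [Q < >] [S [Q < >]]]]

4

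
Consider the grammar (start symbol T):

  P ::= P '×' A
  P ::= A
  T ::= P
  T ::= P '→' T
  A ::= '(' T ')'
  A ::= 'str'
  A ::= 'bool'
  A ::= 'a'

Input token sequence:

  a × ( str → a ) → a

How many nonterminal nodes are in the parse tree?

[T [P [P [A a]] × [A ( [T [P [A str]] → [T [P [A a]]]] )]] → [T [P [A a]]]]

14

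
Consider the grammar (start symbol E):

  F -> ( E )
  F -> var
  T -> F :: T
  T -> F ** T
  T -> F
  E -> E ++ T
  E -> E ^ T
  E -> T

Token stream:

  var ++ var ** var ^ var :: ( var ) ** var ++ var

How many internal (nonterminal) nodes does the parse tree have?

21

[E [E [E [E [T [F var]]] ++ [T [F var] ** [T [F var]]]] ^ [T [F var] :: [T [F ( [E [T [F var]]] )] ** [T [F var]]]]] ++ [T [F var]]]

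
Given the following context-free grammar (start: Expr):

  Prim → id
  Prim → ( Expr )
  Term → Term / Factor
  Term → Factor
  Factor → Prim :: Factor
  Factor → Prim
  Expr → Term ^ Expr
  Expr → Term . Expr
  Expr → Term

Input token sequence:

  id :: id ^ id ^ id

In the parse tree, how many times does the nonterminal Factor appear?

4

[Expr [Term [Factor [Prim id] :: [Factor [Prim id]]]] ^ [Expr [Term [Factor [Prim id]]] ^ [Expr [Term [Factor [Prim id]]]]]]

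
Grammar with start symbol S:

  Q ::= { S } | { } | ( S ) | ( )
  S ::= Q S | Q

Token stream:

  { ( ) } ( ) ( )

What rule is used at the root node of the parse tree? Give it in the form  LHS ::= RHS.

[S [Q { [S [Q ( )]] }] [S [Q ( )] [S [Q ( )]]]]

S ::= Q S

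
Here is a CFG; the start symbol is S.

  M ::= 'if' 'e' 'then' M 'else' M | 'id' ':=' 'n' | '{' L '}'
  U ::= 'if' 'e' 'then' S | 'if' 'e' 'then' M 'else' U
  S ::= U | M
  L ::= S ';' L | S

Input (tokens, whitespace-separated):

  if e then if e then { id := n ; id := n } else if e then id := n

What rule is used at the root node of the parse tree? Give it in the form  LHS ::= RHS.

[S [U if e then [S [U if e then [M { [L [S [M id := n]] ; [L [S [M id := n]]]] }] else [U if e then [S [M id := n]]]]]]]

S ::= U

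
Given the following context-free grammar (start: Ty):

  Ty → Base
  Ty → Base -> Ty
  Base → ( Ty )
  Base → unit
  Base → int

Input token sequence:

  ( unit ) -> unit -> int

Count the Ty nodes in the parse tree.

[Ty [Base ( [Ty [Base unit]] )] -> [Ty [Base unit] -> [Ty [Base int]]]]

4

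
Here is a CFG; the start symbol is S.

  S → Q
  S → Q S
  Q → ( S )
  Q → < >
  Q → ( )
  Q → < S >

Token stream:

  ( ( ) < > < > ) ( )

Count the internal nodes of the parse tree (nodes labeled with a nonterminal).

[S [Q ( [S [Q ( )] [S [Q < >] [S [Q < >]]]] )] [S [Q ( )]]]

10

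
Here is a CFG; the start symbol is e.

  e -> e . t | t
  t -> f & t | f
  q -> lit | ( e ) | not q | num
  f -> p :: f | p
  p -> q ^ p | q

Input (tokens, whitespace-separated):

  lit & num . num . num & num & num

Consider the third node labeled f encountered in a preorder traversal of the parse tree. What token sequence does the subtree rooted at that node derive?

num

[e [e [e [t [f [p [q lit]]] & [t [f [p [q num]]]]]] . [t [f [p [q num]]]]] . [t [f [p [q num]]] & [t [f [p [q num]]] & [t [f [p [q num]]]]]]]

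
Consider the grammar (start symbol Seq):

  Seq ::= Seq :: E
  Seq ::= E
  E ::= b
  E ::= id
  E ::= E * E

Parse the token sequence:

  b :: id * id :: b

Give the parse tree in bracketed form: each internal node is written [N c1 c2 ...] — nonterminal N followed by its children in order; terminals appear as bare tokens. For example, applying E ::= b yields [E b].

[Seq [Seq [Seq [E b]] :: [E [E id] * [E id]]] :: [E b]]

Seq
Seq :: E
Seq :: E :: E
E :: E :: E
b :: E :: E
b :: E * E :: E
b :: id * E :: E
b :: id * id :: E
b :: id * id :: b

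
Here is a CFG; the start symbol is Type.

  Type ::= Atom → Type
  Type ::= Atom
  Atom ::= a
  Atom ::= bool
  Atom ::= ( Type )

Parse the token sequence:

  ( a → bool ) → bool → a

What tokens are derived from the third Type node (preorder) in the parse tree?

bool

[Type [Atom ( [Type [Atom a] → [Type [Atom bool]]] )] → [Type [Atom bool] → [Type [Atom a]]]]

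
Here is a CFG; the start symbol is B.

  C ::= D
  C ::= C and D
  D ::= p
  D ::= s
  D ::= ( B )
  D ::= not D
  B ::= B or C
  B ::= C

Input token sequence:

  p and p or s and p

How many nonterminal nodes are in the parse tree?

10

[B [B [C [C [D p]] and [D p]]] or [C [C [D s]] and [D p]]]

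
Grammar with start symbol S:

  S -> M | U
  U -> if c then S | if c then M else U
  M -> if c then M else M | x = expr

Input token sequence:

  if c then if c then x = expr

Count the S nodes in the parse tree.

[S [U if c then [S [U if c then [S [M x = expr]]]]]]

3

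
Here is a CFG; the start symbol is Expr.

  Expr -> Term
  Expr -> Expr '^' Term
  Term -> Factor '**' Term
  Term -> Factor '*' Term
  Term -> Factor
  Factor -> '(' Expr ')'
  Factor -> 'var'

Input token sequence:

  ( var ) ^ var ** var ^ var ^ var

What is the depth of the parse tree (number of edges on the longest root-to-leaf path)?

9

[Expr [Expr [Expr [Expr [Term [Factor ( [Expr [Term [Factor var]]] )]]] ^ [Term [Factor var] ** [Term [Factor var]]]] ^ [Term [Factor var]]] ^ [Term [Factor var]]]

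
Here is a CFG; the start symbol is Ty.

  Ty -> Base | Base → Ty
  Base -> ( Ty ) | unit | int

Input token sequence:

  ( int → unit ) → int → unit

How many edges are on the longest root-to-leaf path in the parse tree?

5

[Ty [Base ( [Ty [Base int] → [Ty [Base unit]]] )] → [Ty [Base int] → [Ty [Base unit]]]]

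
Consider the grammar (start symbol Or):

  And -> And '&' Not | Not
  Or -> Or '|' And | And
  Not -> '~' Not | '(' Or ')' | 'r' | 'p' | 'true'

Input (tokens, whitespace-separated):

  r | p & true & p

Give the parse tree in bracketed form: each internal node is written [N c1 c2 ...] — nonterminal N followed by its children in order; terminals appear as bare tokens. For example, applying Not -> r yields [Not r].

[Or [Or [And [Not r]]] | [And [And [And [Not p]] & [Not true]] & [Not p]]]

Or
Or | And
And | And
Not | And
r | And
r | And & Not
r | And & Not & Not
r | Not & Not & Not
r | p & Not & Not
r | p & true & Not
r | p & true & p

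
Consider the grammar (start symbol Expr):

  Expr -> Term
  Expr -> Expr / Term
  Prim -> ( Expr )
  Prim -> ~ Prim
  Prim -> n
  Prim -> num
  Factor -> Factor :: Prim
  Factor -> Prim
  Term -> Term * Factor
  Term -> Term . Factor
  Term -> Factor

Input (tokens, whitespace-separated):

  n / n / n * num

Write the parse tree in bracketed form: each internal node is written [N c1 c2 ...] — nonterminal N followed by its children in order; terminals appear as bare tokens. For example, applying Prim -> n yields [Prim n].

[Expr [Expr [Expr [Term [Factor [Prim n]]]] / [Term [Factor [Prim n]]]] / [Term [Term [Factor [Prim n]]] * [Factor [Prim num]]]]

Expr
Expr / Term
Expr / Term / Term
Term / Term / Term
Factor / Term / Term
Prim / Term / Term
n / Term / Term
n / Factor / Term
n / Prim / Term
n / n / Term
n / n / Term * Factor
n / n / Factor * Factor
n / n / Prim * Factor
n / n / n * Factor
n / n / n * Prim
n / n / n * num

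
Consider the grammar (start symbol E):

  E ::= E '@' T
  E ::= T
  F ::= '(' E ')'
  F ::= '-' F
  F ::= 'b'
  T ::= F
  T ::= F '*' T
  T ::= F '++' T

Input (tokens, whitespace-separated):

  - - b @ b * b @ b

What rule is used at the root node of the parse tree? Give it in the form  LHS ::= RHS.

[E [E [E [T [F - [F - [F b]]]]] @ [T [F b] * [T [F b]]]] @ [T [F b]]]

E ::= E '@' T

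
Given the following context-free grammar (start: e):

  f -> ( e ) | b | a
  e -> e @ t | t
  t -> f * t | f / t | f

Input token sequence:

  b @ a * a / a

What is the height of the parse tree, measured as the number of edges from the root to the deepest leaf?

5

[e [e [t [f b]]] @ [t [f a] * [t [f a] / [t [f a]]]]]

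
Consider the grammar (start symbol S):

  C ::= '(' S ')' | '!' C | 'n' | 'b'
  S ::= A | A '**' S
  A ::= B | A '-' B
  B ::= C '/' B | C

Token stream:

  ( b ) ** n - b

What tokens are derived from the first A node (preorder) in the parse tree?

( b )

[S [A [B [C ( [S [A [B [C b]]]] )]]] ** [S [A [A [B [C n]]] - [B [C b]]]]]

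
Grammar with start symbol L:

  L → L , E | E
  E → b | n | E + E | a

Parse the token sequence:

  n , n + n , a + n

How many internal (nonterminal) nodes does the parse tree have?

[L [L [L [E n]] , [E [E n] + [E n]]] , [E [E a] + [E n]]]

10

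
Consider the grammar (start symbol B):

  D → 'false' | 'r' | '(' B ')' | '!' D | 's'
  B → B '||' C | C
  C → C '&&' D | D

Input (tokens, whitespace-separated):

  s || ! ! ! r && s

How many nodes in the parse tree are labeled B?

[B [B [C [D s]]] || [C [C [D ! [D ! [D ! [D r]]]]] && [D s]]]

2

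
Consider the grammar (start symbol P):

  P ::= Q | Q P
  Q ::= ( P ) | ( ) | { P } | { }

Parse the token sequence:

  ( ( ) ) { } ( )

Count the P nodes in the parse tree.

4

[P [Q ( [P [Q ( )]] )] [P [Q { }] [P [Q ( )]]]]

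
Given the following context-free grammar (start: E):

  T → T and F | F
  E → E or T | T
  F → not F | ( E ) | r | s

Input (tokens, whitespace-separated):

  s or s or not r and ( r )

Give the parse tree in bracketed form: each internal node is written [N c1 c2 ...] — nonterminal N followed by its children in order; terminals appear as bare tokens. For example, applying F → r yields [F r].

[E [E [E [T [F s]]] or [T [F s]]] or [T [T [F not [F r]]] and [F ( [E [T [F r]]] )]]]

E
E or T
E or T or T
T or T or T
F or T or T
s or T or T
s or F or T
s or s or T
s or s or T and F
s or s or F and F
s or s or not F and F
s or s or not r and F
s or s or not r and ( E )
s or s or not r and ( T )
s or s or not r and ( F )
s or s or not r and ( r )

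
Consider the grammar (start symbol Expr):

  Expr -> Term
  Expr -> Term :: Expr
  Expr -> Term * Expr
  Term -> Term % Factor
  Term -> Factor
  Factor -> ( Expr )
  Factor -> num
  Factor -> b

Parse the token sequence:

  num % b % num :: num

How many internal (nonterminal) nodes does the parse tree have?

[Expr [Term [Term [Term [Factor num]] % [Factor b]] % [Factor num]] :: [Expr [Term [Factor num]]]]

10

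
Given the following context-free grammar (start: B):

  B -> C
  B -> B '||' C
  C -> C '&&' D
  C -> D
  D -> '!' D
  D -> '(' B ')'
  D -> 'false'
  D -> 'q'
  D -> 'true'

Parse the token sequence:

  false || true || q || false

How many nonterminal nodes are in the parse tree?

[B [B [B [B [C [D false]]] || [C [D true]]] || [C [D q]]] || [C [D false]]]

12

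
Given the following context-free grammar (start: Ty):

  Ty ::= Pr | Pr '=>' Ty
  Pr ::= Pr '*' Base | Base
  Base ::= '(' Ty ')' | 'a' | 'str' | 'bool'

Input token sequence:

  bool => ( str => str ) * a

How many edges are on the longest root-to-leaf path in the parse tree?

[Ty [Pr [Base bool]] => [Ty [Pr [Pr [Base ( [Ty [Pr [Base str]] => [Ty [Pr [Base str]]]] )]] * [Base a]]]]

9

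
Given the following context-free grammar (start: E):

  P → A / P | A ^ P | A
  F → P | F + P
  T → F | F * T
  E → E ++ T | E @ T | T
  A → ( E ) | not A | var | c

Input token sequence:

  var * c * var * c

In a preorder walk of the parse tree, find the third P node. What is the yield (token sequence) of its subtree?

var

[E [T [F [P [A var]]] * [T [F [P [A c]]] * [T [F [P [A var]]] * [T [F [P [A c]]]]]]]]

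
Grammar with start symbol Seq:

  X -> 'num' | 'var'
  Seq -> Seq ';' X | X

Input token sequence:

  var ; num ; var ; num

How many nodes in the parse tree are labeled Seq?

[Seq [Seq [Seq [Seq [X var]] ; [X num]] ; [X var]] ; [X num]]

4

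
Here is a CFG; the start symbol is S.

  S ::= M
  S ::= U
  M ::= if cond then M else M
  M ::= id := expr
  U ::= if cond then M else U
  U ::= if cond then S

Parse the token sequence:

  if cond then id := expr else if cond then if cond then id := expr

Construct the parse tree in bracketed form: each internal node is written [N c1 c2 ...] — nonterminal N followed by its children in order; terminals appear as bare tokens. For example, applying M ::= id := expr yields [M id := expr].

S
U
if cond then M else U
if cond then id := expr else U
if cond then id := expr else if cond then S
if cond then id := expr else if cond then U
if cond then id := expr else if cond then if cond then S
if cond then id := expr else if cond then if cond then M
if cond then id := expr else if cond then if cond then id := expr

[S [U if cond then [M id := expr] else [U if cond then [S [U if cond then [S [M id := expr]]]]]]]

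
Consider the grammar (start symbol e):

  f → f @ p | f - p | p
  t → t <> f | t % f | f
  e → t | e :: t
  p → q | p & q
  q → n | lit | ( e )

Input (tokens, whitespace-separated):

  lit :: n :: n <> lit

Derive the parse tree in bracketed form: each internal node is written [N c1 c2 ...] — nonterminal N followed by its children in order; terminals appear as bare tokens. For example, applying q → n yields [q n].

[e [e [e [t [f [p [q lit]]]]] :: [t [f [p [q n]]]]] :: [t [t [f [p [q n]]]] <> [f [p [q lit]]]]]

e
e :: t
e :: t :: t
t :: t :: t
f :: t :: t
p :: t :: t
q :: t :: t
lit :: t :: t
lit :: f :: t
lit :: p :: t
lit :: q :: t
lit :: n :: t
lit :: n :: t <> f
lit :: n :: f <> f
lit :: n :: p <> f
lit :: n :: q <> f
lit :: n :: n <> f
lit :: n :: n <> p
lit :: n :: n <> q
lit :: n :: n <> lit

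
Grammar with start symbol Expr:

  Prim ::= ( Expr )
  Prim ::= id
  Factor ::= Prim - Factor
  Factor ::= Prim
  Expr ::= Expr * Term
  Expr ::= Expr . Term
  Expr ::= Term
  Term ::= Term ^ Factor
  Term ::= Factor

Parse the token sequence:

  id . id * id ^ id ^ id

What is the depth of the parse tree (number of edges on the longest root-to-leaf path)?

[Expr [Expr [Expr [Term [Factor [Prim id]]]] . [Term [Factor [Prim id]]]] * [Term [Term [Term [Factor [Prim id]]] ^ [Factor [Prim id]]] ^ [Factor [Prim id]]]]

6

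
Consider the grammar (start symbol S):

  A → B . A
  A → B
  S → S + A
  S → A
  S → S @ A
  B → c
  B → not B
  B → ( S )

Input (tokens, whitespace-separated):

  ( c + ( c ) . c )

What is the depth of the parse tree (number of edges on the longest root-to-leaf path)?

[S [A [B ( [S [S [A [B c]]] + [A [B ( [S [A [B c]]] )] . [A [B c]]]] )]]]

9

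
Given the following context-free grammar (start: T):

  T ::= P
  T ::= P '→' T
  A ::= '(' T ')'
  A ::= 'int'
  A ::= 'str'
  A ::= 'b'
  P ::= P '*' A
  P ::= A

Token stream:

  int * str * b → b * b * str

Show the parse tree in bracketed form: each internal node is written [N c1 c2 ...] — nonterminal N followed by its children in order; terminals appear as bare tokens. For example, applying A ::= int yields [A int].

[T [P [P [P [A int]] * [A str]] * [A b]] → [T [P [P [P [A b]] * [A b]] * [A str]]]]

T
P → T
P * A → T
P * A * A → T
A * A * A → T
int * A * A → T
int * str * A → T
int * str * b → T
int * str * b → P
int * str * b → P * A
int * str * b → P * A * A
int * str * b → A * A * A
int * str * b → b * A * A
int * str * b → b * b * A
int * str * b → b * b * str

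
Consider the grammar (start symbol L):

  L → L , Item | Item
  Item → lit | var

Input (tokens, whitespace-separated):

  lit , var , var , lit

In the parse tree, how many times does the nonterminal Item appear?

4

[L [L [L [L [Item lit]] , [Item var]] , [Item var]] , [Item lit]]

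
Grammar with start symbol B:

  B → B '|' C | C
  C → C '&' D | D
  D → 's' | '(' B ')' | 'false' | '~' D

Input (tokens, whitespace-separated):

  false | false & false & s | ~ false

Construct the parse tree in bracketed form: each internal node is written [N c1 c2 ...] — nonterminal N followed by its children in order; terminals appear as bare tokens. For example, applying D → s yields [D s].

[B [B [B [C [D false]]] | [C [C [C [D false]] & [D false]] & [D s]]] | [C [D ~ [D false]]]]

B
B | C
B | C | C
C | C | C
D | C | C
false | C | C
false | C & D | C
false | C & D & D | C
false | D & D & D | C
false | false & D & D | C
false | false & false & D | C
false | false & false & s | C
false | false & false & s | D
false | false & false & s | ~ D
false | false & false & s | ~ false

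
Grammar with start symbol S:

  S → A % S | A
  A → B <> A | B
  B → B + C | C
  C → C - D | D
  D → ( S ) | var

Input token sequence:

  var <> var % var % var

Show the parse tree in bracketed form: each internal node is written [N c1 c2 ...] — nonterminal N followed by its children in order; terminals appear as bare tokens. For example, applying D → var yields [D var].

S
A % S
B <> A % S
C <> A % S
D <> A % S
var <> A % S
var <> B % S
var <> C % S
var <> D % S
var <> var % S
var <> var % A % S
var <> var % B % S
var <> var % C % S
var <> var % D % S
var <> var % var % S
var <> var % var % A
var <> var % var % B
var <> var % var % C
var <> var % var % D
var <> var % var % var

[S [A [B [C [D var]]] <> [A [B [C [D var]]]]] % [S [A [B [C [D var]]]] % [S [A [B [C [D var]]]]]]]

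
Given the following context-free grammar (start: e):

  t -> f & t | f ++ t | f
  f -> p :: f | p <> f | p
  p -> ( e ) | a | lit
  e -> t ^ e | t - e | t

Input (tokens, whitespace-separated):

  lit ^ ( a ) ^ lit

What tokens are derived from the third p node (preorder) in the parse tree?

a

[e [t [f [p lit]]] ^ [e [t [f [p ( [e [t [f [p a]]]] )]]] ^ [e [t [f [p lit]]]]]]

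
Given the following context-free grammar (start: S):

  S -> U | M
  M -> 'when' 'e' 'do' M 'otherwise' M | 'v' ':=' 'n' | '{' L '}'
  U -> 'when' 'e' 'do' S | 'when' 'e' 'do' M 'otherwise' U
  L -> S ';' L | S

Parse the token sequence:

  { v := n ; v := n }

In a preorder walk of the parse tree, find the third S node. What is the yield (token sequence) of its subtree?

[S [M { [L [S [M v := n]] ; [L [S [M v := n]]]] }]]

v := n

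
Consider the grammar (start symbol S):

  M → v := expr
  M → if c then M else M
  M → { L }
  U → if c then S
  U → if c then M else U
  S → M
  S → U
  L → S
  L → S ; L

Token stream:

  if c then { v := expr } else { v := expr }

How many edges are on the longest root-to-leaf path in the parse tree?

[S [M if c then [M { [L [S [M v := expr]]] }] else [M { [L [S [M v := expr]]] }]]]

6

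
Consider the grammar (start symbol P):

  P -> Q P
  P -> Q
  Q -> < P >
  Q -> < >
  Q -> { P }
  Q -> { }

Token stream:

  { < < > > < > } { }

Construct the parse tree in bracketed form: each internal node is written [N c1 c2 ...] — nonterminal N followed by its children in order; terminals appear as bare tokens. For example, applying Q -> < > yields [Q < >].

P
Q P
{ P } P
{ Q P } P
{ < P > P } P
{ < Q > P } P
{ < < > > P } P
{ < < > > Q } P
{ < < > > < > } P
{ < < > > < > } Q
{ < < > > < > } { }

[P [Q { [P [Q < [P [Q < >]] >] [P [Q < >]]] }] [P [Q { }]]]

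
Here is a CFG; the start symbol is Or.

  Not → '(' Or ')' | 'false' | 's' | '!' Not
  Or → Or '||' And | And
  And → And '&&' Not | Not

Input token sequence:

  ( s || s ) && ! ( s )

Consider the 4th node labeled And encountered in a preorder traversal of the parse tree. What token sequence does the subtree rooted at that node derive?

[Or [And [And [Not ( [Or [Or [And [Not s]]] || [And [Not s]]] )]] && [Not ! [Not ( [Or [And [Not s]]] )]]]]

s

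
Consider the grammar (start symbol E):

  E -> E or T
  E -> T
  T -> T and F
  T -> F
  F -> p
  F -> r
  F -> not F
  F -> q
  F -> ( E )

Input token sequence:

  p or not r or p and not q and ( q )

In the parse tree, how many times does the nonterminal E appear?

4

[E [E [E [T [F p]]] or [T [F not [F r]]]] or [T [T [T [F p]] and [F not [F q]]] and [F ( [E [T [F q]]] )]]]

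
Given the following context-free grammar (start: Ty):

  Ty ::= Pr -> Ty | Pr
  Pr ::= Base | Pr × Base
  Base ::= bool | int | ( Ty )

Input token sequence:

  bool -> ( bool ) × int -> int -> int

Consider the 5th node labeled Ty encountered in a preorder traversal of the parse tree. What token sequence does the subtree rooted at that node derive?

[Ty [Pr [Base bool]] -> [Ty [Pr [Pr [Base ( [Ty [Pr [Base bool]]] )]] × [Base int]] -> [Ty [Pr [Base int]] -> [Ty [Pr [Base int]]]]]]

int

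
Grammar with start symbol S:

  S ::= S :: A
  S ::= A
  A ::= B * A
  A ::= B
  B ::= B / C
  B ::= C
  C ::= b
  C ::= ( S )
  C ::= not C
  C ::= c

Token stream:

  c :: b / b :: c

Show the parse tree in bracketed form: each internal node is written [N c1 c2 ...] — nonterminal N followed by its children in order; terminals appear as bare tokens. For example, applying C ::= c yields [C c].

S
S :: A
S :: A :: A
A :: A :: A
B :: A :: A
C :: A :: A
c :: A :: A
c :: B :: A
c :: B / C :: A
c :: C / C :: A
c :: b / C :: A
c :: b / b :: A
c :: b / b :: B
c :: b / b :: C
c :: b / b :: c

[S [S [S [A [B [C c]]]] :: [A [B [B [C b]] / [C b]]]] :: [A [B [C c]]]]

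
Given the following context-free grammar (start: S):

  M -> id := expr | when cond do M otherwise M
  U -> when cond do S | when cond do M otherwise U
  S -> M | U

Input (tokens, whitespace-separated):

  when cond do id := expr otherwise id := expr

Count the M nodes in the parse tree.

[S [M when cond do [M id := expr] otherwise [M id := expr]]]

3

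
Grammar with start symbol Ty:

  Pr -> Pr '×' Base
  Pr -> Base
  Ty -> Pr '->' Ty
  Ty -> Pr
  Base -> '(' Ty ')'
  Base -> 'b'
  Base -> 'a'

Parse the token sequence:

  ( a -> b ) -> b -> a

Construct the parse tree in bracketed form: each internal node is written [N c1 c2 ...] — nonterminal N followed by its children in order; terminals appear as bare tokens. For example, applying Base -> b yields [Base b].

[Ty [Pr [Base ( [Ty [Pr [Base a]] -> [Ty [Pr [Base b]]]] )]] -> [Ty [Pr [Base b]] -> [Ty [Pr [Base a]]]]]

Ty
Pr -> Ty
Base -> Ty
( Ty ) -> Ty
( Pr -> Ty ) -> Ty
( Base -> Ty ) -> Ty
( a -> Ty ) -> Ty
( a -> Pr ) -> Ty
( a -> Base ) -> Ty
( a -> b ) -> Ty
( a -> b ) -> Pr -> Ty
( a -> b ) -> Base -> Ty
( a -> b ) -> b -> Ty
( a -> b ) -> b -> Pr
( a -> b ) -> b -> Base
( a -> b ) -> b -> a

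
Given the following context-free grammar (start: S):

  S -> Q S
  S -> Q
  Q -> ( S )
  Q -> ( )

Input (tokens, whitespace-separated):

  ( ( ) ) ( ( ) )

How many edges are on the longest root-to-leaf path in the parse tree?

[S [Q ( [S [Q ( )]] )] [S [Q ( [S [Q ( )]] )]]]

5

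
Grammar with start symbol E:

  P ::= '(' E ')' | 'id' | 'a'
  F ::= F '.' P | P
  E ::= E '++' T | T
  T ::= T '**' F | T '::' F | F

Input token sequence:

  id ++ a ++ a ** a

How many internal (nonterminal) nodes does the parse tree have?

[E [E [E [T [F [P id]]]] ++ [T [F [P a]]]] ++ [T [T [F [P a]]] ** [F [P a]]]]

15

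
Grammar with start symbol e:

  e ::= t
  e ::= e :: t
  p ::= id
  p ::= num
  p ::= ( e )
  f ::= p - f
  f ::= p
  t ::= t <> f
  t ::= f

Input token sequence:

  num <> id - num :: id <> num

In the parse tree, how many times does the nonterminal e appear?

[e [e [t [t [f [p num]]] <> [f [p id] - [f [p num]]]]] :: [t [t [f [p id]]] <> [f [p num]]]]

2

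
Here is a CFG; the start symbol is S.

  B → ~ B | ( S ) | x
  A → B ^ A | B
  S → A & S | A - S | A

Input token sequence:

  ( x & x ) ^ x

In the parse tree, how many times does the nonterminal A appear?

[S [A [B ( [S [A [B x]] & [S [A [B x]]]] )] ^ [A [B x]]]]

4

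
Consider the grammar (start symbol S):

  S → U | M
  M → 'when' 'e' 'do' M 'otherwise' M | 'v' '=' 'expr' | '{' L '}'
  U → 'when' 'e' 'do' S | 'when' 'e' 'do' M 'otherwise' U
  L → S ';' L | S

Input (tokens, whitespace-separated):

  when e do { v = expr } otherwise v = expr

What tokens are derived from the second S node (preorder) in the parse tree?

[S [M when e do [M { [L [S [M v = expr]]] }] otherwise [M v = expr]]]

v = expr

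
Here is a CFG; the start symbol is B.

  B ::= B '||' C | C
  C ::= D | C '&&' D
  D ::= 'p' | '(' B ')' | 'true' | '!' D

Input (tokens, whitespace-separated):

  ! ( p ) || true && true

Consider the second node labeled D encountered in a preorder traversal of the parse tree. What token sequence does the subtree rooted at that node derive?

( p )

[B [B [C [D ! [D ( [B [C [D p]]] )]]]] || [C [C [D true]] && [D true]]]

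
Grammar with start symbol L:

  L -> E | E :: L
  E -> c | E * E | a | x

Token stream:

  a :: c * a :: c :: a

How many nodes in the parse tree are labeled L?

4

[L [E a] :: [L [E [E c] * [E a]] :: [L [E c] :: [L [E a]]]]]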